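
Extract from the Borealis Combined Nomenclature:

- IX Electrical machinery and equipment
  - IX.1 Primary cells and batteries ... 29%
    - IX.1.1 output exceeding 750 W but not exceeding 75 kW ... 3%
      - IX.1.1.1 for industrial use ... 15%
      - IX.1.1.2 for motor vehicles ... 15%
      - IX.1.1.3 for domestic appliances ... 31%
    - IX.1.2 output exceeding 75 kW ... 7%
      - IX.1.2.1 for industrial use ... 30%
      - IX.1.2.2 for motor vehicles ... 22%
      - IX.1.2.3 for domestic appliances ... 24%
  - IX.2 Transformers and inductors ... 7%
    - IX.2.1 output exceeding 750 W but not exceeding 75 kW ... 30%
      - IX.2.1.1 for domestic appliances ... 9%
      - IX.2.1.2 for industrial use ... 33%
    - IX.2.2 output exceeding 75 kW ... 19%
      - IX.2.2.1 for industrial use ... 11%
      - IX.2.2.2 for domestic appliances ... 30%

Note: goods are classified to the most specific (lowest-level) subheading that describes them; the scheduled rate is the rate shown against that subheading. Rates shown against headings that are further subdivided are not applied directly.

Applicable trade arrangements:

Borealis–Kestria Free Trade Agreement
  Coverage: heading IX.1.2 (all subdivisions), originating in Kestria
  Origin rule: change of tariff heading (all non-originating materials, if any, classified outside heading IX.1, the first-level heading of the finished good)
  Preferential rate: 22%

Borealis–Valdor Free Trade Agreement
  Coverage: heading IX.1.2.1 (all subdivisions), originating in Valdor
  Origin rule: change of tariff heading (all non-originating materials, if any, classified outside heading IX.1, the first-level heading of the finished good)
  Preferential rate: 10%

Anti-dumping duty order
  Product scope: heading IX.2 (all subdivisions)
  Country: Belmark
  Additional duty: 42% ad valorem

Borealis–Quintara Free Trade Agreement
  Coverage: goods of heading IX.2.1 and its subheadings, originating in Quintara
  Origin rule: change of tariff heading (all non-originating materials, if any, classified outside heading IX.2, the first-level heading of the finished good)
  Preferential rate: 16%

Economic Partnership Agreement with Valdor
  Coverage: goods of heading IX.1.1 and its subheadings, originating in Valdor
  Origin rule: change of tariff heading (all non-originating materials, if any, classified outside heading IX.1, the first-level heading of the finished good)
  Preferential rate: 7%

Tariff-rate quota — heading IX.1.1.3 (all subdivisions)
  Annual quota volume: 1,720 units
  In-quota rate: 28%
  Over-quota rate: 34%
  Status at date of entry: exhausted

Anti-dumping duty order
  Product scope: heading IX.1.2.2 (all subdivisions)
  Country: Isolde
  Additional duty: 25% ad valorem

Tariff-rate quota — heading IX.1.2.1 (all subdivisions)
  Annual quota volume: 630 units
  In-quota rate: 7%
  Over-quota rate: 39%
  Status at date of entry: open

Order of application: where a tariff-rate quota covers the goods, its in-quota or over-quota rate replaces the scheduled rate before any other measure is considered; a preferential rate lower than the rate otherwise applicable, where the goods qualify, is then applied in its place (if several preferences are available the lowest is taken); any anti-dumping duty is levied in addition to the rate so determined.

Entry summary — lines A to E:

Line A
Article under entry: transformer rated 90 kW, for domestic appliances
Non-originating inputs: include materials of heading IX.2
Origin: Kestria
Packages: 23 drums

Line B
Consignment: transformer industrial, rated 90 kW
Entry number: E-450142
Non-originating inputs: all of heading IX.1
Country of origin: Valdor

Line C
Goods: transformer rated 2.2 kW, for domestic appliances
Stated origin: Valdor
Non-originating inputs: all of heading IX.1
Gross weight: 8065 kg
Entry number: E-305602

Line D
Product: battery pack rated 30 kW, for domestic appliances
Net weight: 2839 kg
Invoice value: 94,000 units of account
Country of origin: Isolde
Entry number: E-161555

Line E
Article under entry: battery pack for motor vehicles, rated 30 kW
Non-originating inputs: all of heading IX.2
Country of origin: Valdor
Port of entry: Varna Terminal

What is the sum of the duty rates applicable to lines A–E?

91%

Line A: transformer → IX.2; rated 90 kW → IX.2.2; for domestic appliances → IX.2.2.2. Scheduled 30%. Kestria agreement on IX.1.2: IX.2.2.2 not covered. → 30%.
Line B: transformer → IX.2; rated 90 kW → IX.2.2; industrial → IX.2.2.1. Scheduled 11%. Valdor agreement on IX.1.2.1: IX.2.2.1 not covered; Valdor agreement on IX.1.1: IX.2.2.1 not covered. → 11%.
Line C: transformer → IX.2; rated 2.2 kW → IX.2.1; for domestic appliances → IX.2.1.1. Scheduled 9%. Valdor agreement on IX.1.2.1: IX.2.1.1 not covered; Valdor agreement on IX.1.1: IX.2.1.1 not covered. → 9%.
Line D: battery pack → IX.1; rated 30 kW → IX.1.1; for domestic appliances → IX.1.1.3. Scheduled 31%. quota on IX.1.1.3 exhausted → over-quota 34%. → 34%.
Line E: battery pack → IX.1; rated 30 kW → IX.1.1; for motor vehicles → IX.1.1.2. Scheduled 15%. Valdor agreement on IX.1.2.1: IX.1.1.2 not covered; Valdor agreement on IX.1.1: CTH met → 7% available; preferential 7%. → 7%.
Sum: 30% + 11% + 9% + 34% + 7% = 91%.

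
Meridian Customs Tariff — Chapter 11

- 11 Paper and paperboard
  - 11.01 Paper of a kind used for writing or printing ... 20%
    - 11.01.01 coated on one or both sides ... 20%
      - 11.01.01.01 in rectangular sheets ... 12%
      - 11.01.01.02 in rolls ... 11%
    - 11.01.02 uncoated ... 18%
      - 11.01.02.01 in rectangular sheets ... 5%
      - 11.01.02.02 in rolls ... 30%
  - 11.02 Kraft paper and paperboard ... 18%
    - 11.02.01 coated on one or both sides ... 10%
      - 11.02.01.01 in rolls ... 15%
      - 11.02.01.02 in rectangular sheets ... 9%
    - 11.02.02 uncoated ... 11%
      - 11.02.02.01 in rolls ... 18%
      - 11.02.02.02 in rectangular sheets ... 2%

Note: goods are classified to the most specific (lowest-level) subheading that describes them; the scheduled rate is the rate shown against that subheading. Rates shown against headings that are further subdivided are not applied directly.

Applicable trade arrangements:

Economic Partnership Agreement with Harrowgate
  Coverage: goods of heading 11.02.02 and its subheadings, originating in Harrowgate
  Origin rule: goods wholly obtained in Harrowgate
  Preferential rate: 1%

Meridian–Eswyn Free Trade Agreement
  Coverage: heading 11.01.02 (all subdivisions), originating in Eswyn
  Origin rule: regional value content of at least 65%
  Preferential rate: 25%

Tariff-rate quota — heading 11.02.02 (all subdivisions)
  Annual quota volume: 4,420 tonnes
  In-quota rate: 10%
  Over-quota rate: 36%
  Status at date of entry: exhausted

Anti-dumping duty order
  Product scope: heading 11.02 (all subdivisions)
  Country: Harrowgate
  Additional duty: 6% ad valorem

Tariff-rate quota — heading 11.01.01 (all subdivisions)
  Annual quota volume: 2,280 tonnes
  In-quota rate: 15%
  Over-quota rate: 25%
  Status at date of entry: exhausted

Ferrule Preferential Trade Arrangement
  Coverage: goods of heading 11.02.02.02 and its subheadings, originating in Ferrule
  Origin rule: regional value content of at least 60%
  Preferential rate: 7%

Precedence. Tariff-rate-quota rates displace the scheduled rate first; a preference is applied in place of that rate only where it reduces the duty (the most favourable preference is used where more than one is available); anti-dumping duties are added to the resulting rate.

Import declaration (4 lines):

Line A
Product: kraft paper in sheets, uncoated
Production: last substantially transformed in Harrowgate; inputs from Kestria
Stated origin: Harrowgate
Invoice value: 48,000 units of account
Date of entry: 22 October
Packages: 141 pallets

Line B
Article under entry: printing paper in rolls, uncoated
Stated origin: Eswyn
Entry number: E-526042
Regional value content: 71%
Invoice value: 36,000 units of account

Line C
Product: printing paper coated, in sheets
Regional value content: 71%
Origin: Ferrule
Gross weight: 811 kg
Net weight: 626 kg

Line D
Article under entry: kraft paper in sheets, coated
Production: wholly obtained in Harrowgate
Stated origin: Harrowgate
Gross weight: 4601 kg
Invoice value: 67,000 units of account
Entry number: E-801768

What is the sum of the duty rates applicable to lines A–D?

107%

Line A: kraft paper → 11.02; uncoated → 11.02.02; in sheets → 11.02.02.02. Scheduled 2%. quota on 11.02.02 exhausted → over-quota 36%; Harrowgate agreement on 11.02.02: not wholly obtained; anti-dumping (Harrowgate, 11.02): +6%; total 36% + 6% = 42%. → 42%.
Line B: printing paper → 11.01; uncoated → 11.01.02; in rolls → 11.01.02.02. Scheduled 30%. Eswyn agreement on 11.01.02: RVC ≥ 65% → 25% available; preferential 25%. → 25%.
Line C: printing paper → 11.01; coated → 11.01.01; in sheets → 11.01.01.01. Scheduled 12%. quota on 11.01.01 exhausted → over-quota 25%; Ferrule agreement on 11.02.02.02: 11.01.01.01 not covered. → 25%.
Line D: kraft paper → 11.02; coated → 11.02.01; in sheets → 11.02.01.02. Scheduled 9%. Harrowgate agreement on 11.02.02: 11.02.01.02 not covered; anti-dumping (Harrowgate, 11.02): +6%; total 9% + 6% = 15%. → 15%.
Sum: 42% + 25% + 25% + 15% = 107%.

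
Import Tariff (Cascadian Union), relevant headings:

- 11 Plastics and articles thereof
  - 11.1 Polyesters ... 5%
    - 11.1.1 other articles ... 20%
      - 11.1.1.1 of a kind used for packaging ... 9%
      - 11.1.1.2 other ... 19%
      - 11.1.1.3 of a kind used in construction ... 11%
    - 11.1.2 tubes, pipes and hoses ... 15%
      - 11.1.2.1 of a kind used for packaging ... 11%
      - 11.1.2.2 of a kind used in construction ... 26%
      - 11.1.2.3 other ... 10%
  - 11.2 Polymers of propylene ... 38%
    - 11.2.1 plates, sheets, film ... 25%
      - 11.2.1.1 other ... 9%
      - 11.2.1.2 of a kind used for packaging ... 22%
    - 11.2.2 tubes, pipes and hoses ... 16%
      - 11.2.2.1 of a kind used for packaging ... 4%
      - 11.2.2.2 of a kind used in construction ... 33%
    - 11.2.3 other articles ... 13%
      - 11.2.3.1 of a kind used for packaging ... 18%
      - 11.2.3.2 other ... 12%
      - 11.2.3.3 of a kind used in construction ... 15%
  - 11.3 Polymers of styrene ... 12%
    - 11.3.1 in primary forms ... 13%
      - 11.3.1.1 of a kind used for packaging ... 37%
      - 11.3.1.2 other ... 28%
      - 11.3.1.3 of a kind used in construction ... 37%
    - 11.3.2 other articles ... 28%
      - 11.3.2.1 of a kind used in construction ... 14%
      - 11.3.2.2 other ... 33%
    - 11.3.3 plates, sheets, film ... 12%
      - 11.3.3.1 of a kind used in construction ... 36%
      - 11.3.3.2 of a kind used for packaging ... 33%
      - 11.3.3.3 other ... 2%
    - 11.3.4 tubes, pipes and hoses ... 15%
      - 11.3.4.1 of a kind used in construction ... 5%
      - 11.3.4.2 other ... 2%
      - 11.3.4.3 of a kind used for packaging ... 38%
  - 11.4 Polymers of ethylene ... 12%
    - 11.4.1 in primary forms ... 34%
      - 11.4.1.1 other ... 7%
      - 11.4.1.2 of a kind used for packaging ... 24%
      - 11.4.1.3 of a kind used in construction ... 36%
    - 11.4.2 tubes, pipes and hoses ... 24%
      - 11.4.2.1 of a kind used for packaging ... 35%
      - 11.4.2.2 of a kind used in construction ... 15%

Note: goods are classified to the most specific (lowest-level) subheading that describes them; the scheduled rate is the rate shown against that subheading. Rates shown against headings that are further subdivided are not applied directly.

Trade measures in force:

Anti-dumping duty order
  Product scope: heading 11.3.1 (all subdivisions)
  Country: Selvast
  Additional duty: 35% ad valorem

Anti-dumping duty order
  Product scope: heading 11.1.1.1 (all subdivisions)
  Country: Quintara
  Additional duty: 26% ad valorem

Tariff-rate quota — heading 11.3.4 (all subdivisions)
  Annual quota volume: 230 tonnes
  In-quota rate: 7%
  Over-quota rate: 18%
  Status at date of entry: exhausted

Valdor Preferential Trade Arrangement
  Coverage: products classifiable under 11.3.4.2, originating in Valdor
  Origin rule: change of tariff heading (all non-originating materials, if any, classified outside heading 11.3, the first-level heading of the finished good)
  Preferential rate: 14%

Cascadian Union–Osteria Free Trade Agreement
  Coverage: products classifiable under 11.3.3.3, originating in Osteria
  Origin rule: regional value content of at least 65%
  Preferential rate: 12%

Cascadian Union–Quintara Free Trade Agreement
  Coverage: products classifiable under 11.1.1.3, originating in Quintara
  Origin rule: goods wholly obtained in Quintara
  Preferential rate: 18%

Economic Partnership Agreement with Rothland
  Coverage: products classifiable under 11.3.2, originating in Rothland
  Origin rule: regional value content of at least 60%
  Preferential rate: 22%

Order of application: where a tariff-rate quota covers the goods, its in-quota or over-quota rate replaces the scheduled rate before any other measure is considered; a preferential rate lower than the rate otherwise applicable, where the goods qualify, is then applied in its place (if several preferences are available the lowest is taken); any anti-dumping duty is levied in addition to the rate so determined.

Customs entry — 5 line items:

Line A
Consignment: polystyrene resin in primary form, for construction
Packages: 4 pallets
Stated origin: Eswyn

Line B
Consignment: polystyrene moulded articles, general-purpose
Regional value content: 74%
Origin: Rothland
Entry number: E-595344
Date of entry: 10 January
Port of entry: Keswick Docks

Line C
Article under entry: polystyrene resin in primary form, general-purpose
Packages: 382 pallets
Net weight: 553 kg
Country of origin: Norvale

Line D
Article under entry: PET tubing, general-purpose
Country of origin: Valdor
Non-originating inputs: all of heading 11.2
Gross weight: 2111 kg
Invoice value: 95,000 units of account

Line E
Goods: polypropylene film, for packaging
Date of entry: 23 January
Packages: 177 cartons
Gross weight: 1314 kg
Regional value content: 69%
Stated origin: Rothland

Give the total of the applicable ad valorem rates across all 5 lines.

Line A: polystyrene → 11.3; resin in primary form → 11.3.1; for construction → 11.3.1.3. Scheduled 37%. No special measure applies. → 37%.
Line B: polystyrene → 11.3; moulded articles → 11.3.2; general-purpose → 11.3.2.2. Scheduled 33%. Rothland agreement on 11.3.2: RVC ≥ 60% → 22% available; preferential 22%. → 22%.
Line C: polystyrene → 11.3; resin in primary form → 11.3.1; general-purpose → 11.3.1.2. Scheduled 28%. No special measure applies. → 28%.
Line D: PET → 11.1; tubing → 11.1.2; general-purpose → 11.1.2.3. Scheduled 10%. Valdor agreement on 11.3.4.2: 11.1.2.3 not covered. → 10%.
Line E: polypropylene → 11.2; film → 11.2.1; for packaging → 11.2.1.2. Scheduled 22%. Rothland agreement on 11.3.2: 11.2.1.2 not covered. → 22%.
Sum: 37% + 22% + 28% + 10% + 22% = 119%.

119%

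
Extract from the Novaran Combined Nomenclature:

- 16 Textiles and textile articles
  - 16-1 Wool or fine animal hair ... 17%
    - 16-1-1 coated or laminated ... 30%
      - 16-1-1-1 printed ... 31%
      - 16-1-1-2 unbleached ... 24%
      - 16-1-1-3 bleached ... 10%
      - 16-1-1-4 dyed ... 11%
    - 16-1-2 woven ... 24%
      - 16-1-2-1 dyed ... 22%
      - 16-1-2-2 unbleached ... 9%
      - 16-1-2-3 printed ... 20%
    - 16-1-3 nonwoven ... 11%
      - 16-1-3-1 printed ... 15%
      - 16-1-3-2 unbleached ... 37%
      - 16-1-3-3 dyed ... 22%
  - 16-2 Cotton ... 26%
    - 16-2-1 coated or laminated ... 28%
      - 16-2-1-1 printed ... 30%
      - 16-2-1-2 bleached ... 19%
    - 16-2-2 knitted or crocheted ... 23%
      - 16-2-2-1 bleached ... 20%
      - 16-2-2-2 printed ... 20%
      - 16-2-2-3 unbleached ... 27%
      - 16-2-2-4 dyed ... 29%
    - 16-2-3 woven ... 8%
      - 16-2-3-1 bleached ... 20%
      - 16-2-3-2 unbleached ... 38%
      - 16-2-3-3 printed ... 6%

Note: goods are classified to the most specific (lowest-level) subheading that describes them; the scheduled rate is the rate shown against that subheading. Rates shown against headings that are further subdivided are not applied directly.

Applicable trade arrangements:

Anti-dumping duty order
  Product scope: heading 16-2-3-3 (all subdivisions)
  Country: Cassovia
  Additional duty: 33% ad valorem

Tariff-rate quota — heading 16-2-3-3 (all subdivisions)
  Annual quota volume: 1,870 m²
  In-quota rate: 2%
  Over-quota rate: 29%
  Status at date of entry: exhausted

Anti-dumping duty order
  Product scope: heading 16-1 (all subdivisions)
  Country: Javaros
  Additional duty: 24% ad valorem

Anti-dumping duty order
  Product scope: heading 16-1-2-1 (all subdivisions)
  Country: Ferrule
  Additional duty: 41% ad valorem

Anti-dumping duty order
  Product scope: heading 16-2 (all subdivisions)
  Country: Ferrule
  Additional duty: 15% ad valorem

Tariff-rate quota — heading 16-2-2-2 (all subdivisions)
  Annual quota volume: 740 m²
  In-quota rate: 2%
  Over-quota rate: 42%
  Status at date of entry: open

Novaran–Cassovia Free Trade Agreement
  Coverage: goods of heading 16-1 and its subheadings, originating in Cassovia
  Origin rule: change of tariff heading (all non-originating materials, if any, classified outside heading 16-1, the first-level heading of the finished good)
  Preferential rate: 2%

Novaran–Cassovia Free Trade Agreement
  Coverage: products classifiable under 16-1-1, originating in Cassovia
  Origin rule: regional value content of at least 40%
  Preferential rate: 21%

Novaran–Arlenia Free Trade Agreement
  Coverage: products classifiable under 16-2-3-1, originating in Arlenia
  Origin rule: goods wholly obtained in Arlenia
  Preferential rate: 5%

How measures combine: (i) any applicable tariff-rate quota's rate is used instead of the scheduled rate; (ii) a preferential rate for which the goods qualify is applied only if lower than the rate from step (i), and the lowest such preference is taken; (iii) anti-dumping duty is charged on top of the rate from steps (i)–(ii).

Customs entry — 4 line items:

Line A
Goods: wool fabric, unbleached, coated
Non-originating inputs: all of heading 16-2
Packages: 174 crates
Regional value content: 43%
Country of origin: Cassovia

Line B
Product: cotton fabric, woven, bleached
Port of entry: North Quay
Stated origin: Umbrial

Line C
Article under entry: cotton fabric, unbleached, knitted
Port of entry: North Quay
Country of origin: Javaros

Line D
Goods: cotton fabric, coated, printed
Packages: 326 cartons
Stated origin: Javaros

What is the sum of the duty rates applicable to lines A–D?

Line A: wool → 16-1; coated → 16-1-1; unbleached → 16-1-1-2. Scheduled 24%. Cassovia agreement on 16-1: CTH met → 2% available; Cassovia agreement on 16-1-1: RVC ≥ 40% → 21% available; preferential 2%. → 2%.
Line B: cotton → 16-2; woven → 16-2-3; bleached → 16-2-3-1. Scheduled 20%. No special measure applies. → 20%.
Line C: cotton → 16-2; knitted → 16-2-2; unbleached → 16-2-2-3. Scheduled 27%. No special measure applies. → 27%.
Line D: cotton → 16-2; coated → 16-2-1; printed → 16-2-1-1. Scheduled 30%. No special measure applies. → 30%.
Sum: 2% + 20% + 27% + 30% = 79%.

79%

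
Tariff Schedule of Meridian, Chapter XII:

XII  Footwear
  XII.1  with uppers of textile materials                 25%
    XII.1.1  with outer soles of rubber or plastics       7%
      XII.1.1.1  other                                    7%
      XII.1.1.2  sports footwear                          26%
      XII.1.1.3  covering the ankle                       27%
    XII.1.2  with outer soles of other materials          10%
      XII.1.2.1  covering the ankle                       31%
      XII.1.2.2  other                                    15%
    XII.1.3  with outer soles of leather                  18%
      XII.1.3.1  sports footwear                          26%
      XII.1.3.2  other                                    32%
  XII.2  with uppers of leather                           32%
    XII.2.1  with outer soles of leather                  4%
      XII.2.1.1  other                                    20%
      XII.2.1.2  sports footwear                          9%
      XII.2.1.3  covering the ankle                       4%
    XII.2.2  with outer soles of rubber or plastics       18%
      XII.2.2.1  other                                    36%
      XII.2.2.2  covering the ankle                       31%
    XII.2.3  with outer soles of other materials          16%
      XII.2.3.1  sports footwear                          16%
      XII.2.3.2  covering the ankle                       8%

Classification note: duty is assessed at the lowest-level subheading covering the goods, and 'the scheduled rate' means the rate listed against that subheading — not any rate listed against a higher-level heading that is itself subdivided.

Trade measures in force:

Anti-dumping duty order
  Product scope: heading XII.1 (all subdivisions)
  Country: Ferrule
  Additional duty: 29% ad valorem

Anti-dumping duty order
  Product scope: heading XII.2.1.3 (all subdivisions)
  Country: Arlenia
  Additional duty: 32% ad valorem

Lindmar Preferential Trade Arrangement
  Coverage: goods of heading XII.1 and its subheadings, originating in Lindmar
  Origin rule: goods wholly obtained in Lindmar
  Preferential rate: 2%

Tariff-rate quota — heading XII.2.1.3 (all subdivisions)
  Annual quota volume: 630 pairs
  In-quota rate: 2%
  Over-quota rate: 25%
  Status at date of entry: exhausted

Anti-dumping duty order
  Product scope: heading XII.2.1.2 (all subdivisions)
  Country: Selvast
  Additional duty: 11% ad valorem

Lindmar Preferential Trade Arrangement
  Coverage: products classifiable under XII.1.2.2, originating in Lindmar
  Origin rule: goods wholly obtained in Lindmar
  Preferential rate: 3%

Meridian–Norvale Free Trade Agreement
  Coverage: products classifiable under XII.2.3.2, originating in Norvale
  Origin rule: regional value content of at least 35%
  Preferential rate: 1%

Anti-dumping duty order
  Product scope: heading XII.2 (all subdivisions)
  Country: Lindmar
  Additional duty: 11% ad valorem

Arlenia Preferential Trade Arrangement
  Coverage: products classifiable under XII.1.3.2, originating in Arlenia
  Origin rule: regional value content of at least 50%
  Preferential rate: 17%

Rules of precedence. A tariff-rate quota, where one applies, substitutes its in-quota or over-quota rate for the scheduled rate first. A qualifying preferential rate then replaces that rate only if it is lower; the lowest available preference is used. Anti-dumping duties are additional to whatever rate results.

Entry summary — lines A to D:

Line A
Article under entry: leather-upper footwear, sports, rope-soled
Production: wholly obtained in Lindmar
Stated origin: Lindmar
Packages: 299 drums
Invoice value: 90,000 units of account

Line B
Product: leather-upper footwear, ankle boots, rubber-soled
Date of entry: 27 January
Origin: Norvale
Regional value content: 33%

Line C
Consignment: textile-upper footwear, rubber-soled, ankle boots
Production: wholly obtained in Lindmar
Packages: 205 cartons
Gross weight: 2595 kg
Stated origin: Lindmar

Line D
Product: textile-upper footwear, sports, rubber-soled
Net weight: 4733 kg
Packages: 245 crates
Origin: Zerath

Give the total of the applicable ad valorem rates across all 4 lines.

86%

Line A: leather-upper → XII.2; rope-soled → XII.2.3; sports → XII.2.3.1. Scheduled 16%. Lindmar agreement on XII.1: XII.2.3.1 not covered; Lindmar agreement on XII.1.2.2: XII.2.3.1 not covered; anti-dumping (Lindmar, XII.2): +11%; total 16% + 11% = 27%. → 27%.
Line B: leather-upper → XII.2; rubber-soled → XII.2.2; ankle boots → XII.2.2.2. Scheduled 31%. Norvale agreement on XII.2.3.2: XII.2.2.2 not covered. → 31%.
Line C: textile-upper → XII.1; rubber-soled → XII.1.1; ankle boots → XII.1.1.3. Scheduled 27%. Lindmar agreement on XII.1: wholly obtained → 2% available; Lindmar agreement on XII.1.2.2: XII.1.1.3 not covered; preferential 2%. → 2%.
Line D: textile-upper → XII.1; rubber-soled → XII.1.1; sports → XII.1.1.2. Scheduled 26%. No special measure applies. → 26%.
Sum: 27% + 31% + 2% + 26% = 86%.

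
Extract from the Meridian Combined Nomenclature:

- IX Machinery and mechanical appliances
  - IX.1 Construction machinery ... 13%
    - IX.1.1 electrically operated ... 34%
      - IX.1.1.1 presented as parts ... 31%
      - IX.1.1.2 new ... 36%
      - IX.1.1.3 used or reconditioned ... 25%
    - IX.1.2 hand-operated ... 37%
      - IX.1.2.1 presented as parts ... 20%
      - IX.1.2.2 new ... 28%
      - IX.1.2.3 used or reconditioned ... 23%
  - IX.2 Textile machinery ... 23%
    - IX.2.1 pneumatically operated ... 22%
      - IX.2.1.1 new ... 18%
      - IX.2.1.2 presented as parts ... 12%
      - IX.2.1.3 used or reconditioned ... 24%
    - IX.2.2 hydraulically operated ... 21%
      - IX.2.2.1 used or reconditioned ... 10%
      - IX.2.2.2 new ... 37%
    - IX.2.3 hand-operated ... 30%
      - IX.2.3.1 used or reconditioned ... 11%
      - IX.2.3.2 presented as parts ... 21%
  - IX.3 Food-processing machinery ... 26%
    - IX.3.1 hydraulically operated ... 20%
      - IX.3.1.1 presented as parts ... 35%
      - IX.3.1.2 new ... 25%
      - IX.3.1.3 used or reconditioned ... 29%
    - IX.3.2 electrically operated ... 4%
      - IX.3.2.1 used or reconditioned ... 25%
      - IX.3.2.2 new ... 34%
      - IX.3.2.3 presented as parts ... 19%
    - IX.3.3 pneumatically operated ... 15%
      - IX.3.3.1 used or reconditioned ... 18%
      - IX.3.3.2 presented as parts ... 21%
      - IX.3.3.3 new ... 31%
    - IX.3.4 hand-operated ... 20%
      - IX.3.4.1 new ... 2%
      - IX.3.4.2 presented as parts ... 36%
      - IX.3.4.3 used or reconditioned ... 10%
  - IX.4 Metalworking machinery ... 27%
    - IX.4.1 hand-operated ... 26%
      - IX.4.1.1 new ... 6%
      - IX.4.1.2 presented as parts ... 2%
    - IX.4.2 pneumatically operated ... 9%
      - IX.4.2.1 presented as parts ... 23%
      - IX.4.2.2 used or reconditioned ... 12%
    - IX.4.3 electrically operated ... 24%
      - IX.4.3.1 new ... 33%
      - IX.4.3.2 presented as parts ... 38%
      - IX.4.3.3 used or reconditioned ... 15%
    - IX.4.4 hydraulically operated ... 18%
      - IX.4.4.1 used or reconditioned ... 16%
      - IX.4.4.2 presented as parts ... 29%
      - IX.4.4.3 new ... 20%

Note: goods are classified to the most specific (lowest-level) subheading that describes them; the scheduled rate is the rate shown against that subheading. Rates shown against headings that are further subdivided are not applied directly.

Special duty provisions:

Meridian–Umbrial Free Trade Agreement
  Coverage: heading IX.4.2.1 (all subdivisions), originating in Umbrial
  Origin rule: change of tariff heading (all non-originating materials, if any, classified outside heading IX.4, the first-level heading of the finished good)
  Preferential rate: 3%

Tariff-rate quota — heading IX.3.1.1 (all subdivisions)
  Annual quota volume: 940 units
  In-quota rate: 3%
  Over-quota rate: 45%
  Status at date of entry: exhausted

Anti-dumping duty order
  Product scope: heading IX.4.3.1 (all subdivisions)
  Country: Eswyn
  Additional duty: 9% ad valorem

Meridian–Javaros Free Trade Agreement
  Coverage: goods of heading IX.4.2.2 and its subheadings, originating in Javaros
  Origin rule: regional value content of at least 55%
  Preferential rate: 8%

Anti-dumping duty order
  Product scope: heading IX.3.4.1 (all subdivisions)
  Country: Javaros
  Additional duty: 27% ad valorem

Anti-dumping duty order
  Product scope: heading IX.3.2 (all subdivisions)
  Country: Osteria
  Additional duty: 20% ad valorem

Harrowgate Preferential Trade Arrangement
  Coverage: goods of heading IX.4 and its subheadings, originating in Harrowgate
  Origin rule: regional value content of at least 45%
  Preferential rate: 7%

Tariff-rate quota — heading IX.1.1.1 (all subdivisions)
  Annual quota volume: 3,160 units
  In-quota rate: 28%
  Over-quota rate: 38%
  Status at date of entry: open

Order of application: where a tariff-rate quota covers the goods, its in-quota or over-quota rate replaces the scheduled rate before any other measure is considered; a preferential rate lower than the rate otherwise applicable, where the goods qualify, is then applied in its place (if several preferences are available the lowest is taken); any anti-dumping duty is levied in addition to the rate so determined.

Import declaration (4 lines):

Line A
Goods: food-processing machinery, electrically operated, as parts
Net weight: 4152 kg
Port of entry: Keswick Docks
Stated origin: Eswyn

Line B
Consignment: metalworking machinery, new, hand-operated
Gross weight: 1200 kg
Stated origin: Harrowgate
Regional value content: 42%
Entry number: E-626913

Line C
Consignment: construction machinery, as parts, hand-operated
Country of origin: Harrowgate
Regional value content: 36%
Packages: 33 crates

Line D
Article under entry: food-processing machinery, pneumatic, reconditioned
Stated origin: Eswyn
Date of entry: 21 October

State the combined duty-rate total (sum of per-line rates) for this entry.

Line A: food-processing → IX.3; electrically operated → IX.3.2; as parts → IX.3.2.3. Scheduled 19%. No special measure applies. → 19%.
Line B: metalworking → IX.4; hand-operated → IX.4.1; new → IX.4.1.1. Scheduled 6%. Harrowgate agreement on IX.4: RVC < 45%. → 6%.
Line C: construction → IX.1; hand-operated → IX.1.2; as parts → IX.1.2.1. Scheduled 20%. Harrowgate agreement on IX.4: IX.1.2.1 not covered. → 20%.
Line D: food-processing → IX.3; pneumatic → IX.3.3; reconditioned → IX.3.3.1. Scheduled 18%. No special measure applies. → 18%.
Sum: 19% + 6% + 20% + 18% = 63%.

63%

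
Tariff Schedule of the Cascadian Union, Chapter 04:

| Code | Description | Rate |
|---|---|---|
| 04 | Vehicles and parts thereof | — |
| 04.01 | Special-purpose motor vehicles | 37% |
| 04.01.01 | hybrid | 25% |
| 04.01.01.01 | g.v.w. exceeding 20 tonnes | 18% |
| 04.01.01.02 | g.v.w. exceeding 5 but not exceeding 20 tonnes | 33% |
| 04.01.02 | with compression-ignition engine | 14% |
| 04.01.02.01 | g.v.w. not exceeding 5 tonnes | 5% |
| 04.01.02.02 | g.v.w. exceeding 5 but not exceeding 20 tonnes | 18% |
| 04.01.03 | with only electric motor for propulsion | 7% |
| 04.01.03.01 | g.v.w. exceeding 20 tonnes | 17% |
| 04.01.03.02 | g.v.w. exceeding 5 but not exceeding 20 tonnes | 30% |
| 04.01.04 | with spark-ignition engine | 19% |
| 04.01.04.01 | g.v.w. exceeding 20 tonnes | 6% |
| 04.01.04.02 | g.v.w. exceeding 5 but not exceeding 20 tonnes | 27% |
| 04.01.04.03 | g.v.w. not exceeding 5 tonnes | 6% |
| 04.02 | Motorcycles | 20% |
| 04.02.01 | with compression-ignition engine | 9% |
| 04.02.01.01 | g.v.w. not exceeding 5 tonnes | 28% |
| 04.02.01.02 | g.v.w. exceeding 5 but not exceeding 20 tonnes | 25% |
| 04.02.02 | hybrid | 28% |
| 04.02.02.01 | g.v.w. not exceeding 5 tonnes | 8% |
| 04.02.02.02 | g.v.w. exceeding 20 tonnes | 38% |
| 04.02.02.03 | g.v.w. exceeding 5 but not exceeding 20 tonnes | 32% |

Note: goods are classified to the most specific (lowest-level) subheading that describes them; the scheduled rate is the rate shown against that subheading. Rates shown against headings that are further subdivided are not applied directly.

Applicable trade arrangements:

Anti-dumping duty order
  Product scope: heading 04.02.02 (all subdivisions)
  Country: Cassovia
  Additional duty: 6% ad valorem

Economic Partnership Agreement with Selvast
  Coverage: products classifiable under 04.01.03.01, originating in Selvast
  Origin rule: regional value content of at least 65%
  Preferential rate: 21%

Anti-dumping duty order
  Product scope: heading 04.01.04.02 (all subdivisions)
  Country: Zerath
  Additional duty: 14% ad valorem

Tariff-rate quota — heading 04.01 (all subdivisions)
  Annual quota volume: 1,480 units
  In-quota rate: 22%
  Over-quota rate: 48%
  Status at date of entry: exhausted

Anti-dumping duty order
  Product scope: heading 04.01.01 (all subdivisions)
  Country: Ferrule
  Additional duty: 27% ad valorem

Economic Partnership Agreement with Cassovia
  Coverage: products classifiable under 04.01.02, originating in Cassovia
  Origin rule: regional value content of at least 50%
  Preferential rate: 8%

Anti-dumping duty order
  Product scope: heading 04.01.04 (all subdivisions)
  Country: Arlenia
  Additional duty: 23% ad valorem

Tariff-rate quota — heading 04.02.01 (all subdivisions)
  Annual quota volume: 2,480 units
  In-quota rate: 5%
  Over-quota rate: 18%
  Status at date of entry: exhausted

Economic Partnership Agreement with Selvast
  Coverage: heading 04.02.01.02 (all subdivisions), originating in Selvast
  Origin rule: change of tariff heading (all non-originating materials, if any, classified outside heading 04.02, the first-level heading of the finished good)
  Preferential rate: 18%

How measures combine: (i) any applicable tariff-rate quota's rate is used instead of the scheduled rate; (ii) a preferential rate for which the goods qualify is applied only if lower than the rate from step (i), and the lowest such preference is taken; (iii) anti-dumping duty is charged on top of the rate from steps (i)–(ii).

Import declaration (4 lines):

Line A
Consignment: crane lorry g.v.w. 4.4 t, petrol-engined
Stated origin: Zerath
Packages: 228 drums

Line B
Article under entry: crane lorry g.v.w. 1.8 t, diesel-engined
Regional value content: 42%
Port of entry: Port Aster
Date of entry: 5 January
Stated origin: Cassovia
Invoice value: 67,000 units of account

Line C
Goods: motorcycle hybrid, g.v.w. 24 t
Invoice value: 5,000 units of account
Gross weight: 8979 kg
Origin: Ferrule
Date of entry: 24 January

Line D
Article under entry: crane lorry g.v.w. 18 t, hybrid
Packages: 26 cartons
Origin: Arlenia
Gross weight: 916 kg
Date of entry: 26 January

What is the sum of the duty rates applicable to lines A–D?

182%

Line A: crane lorry → 04.01; petrol-engined → 04.01.04; g.v.w. 4.4 t → 04.01.04.03. Scheduled 6%. quota on 04.01 exhausted → over-quota 48%. → 48%.
Line B: crane lorry → 04.01; diesel-engined → 04.01.02; g.v.w. 1.8 t → 04.01.02.01. Scheduled 5%. quota on 04.01 exhausted → over-quota 48%; Cassovia agreement on 04.01.02: RVC < 50%. → 48%.
Line C: motorcycle → 04.02; hybrid → 04.02.02; g.v.w. 24 t → 04.02.02.02. Scheduled 38%. No special measure applies. → 38%.
Line D: crane lorry → 04.01; hybrid → 04.01.01; g.v.w. 18 t → 04.01.01.02. Scheduled 33%. quota on 04.01 exhausted → over-quota 48%. → 48%.
Sum: 48% + 48% + 38% + 48% = 182%.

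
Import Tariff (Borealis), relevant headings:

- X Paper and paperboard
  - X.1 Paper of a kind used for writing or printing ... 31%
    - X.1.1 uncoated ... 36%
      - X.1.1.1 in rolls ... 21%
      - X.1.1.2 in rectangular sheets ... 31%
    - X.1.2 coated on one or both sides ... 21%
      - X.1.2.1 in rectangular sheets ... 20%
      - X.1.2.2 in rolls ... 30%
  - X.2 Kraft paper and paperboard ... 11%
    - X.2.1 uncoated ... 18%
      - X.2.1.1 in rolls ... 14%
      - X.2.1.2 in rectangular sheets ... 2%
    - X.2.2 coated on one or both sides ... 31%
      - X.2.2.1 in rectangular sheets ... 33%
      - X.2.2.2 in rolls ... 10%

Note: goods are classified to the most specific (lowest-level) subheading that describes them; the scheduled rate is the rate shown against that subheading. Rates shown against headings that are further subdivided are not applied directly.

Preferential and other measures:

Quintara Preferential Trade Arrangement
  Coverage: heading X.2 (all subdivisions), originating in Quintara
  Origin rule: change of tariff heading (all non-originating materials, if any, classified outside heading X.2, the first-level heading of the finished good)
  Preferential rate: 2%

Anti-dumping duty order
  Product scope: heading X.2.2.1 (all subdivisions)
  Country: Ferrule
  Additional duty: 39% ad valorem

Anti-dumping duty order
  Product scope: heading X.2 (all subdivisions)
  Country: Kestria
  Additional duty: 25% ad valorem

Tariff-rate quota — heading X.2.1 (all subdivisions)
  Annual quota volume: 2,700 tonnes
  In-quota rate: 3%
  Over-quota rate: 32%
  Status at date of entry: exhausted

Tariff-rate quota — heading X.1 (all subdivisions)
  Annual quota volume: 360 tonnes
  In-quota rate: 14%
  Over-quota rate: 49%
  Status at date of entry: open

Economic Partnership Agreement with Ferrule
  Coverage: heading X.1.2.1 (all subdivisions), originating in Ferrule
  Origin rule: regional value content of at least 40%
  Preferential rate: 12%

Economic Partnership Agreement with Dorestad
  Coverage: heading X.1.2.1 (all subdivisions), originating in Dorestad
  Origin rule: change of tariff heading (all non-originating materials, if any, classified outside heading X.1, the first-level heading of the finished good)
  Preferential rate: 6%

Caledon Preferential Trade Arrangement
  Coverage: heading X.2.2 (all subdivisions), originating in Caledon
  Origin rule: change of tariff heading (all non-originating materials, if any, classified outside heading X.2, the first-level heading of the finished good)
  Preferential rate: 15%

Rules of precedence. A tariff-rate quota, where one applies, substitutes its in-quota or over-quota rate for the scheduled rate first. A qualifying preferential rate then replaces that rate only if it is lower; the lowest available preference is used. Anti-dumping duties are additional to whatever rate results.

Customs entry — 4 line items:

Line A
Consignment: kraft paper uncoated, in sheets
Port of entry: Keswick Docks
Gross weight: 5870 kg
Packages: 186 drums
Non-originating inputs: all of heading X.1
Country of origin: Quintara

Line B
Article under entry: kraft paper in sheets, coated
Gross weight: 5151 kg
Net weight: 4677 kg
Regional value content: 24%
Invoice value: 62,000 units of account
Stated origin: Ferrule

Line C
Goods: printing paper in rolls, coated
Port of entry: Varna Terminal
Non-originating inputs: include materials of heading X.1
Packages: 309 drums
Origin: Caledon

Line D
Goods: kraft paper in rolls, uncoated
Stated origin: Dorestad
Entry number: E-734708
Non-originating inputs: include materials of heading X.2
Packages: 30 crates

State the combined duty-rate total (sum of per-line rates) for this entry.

Line A: kraft paper → X.2; uncoated → X.2.1; in sheets → X.2.1.2. Scheduled 2%. quota on X.2.1 exhausted → over-quota 32%; Quintara agreement on X.2: CTH met → 2% available; preferential 2%. → 2%.
Line B: kraft paper → X.2; coated → X.2.2; in sheets → X.2.2.1. Scheduled 33%. Ferrule agreement on X.1.2.1: X.2.2.1 not covered; anti-dumping (Ferrule, X.2.2.1): +39%; total 33% + 39% = 72%. → 72%.
Line C: printing paper → X.1; coated → X.1.2; in rolls → X.1.2.2. Scheduled 30%. quota on X.1 open → in-quota 14%; Caledon agreement on X.2.2: X.1.2.2 not covered. → 14%.
Line D: kraft paper → X.2; uncoated → X.2.1; in rolls → X.2.1.1. Scheduled 14%. quota on X.2.1 exhausted → over-quota 32%; Dorestad agreement on X.1.2.1: X.2.1.1 not covered. → 32%.
Sum: 2% + 72% + 14% + 32% = 120%.

120%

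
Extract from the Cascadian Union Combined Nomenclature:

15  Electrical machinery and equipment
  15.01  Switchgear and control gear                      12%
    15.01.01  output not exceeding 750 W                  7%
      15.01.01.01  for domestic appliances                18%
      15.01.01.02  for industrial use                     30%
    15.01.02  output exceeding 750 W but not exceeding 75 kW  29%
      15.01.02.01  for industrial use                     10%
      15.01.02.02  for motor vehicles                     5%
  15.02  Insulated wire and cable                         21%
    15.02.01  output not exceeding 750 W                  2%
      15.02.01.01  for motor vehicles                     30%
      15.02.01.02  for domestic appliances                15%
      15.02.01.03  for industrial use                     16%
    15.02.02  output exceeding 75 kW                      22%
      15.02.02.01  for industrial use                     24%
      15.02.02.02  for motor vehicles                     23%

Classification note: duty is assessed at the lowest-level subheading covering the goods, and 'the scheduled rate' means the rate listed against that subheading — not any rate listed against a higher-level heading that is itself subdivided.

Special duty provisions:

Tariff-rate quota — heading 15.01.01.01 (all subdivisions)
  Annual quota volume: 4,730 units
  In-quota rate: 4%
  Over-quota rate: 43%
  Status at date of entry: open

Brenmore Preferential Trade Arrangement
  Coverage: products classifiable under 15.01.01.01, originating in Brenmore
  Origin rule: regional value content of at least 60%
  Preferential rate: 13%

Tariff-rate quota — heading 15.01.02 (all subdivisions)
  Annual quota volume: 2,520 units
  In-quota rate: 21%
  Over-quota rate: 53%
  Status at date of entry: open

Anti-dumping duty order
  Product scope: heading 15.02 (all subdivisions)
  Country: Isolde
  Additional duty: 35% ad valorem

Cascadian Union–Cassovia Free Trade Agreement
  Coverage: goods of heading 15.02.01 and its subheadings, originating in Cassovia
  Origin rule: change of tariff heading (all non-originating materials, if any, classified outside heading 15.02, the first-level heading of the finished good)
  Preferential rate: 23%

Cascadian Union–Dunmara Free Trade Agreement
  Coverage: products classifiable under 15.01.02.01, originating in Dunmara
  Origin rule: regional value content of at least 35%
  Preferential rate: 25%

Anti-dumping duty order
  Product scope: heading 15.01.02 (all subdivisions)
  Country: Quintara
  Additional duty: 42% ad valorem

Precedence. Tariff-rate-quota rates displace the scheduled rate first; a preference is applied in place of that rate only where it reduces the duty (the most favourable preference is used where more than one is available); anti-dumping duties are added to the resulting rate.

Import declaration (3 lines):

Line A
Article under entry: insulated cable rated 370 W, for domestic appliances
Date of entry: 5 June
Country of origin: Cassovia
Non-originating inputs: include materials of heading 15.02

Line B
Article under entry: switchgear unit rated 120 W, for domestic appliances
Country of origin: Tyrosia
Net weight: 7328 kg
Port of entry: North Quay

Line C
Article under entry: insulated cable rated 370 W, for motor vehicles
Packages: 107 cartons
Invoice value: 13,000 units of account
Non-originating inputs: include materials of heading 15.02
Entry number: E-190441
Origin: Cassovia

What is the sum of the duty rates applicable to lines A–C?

Line A: insulated cable → 15.02; rated 370 W → 15.02.01; for domestic appliances → 15.02.01.02. Scheduled 15%. Cassovia agreement on 15.02.01: CTH not met. → 15%.
Line B: switchgear unit → 15.01; rated 120 W → 15.01.01; for domestic appliances → 15.01.01.01. Scheduled 18%. quota on 15.01.01.01 open → in-quota 4%. → 4%.
Line C: insulated cable → 15.02; rated 370 W → 15.02.01; for motor vehicles → 15.02.01.01. Scheduled 30%. Cassovia agreement on 15.02.01: CTH not met. → 30%.
Sum: 15% + 4% + 30% = 49%.

49%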